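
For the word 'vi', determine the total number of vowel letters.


Scanning each character of 'vi':
  Position 1: 'v' -> consonant (running count: 0)
  Position 2: 'i' -> vowel (running count: 1)
Total vowels: 1

1


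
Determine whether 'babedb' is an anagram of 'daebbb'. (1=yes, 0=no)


Sort characters of 'babedb': 'abbbde'
Sort characters of 'daebbb': 'abbbde'
Sorted forms match -> they ARE anagrams
Result: 1

1


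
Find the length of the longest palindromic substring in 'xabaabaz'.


Scanning 'xabaabaz' for palindromic substrings.
Substring at positions 1-6: 'abaaba'.
Check: reverse('abaaba') = 'abaaba' -> palindrome confirmed.
Neighbouring characters ('x' / 'z') break symmetry, so it cannot extend further.
No longer palindromic substring exists; longest length = 6

6


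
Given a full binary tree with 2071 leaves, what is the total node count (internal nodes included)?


Leaf nodes (terminals): 2071
Internal nodes = n - 1 = 2071 - 1 = 2070
Total = leaves + internal = 2071 + 2070 = 4141

4141


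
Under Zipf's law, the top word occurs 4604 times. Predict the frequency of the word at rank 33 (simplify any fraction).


Zipf's law: freq(rank) = f1 / rank
f1 = 4604, rank = 33
freq = 4604 / 33
GCD(4604, 33) = 1
Simplified: 4604/33

4604/33


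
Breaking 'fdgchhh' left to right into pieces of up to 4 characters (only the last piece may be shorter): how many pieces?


'fdgchhh' has 7 characters.
Chunking with max size 4:
  Chunk 1: 'fdgc' (positions 0-3)
  Chunk 2: 'hhh' (positions 4-6)
Total chunks: ceil(7 / 4) = 2

2


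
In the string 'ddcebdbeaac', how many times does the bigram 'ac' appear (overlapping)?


Scanning 'ddcebdbeaac' for bigram 'ac':
  Position 0: 'dd' -> no
  Position 1: 'dc' -> no
  Position 2: 'ce' -> no
  Position 3: 'eb' -> no
  Position 4: 'bd' -> no
  Position 5: 'db' -> no
  Position 6: 'be' -> no
  Position 7: 'ea' -> no
  Position 8: 'aa' -> no
  Position 9: 'ac' -> MATCH
Total matches: 1

1


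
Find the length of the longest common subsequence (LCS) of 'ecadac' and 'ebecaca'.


DP table for LCS of 'ecadac' and 'ebecaca':
       e  b  e  c  a  c  a
    0  0  0  0  0  0  0  0
  e 0  1  1  1  1  1  1  1
  c 0  1  1  1  2  2  2  2
  a 0  1  1  1  2  3  3  3
  d 0  1  1  1  2  3  3  3
  a 0  1  1  1  2  3  3  4
  c 0  1  1  1  2  3  4  4
LCS: 'ecaa'
LCS length = 4

4


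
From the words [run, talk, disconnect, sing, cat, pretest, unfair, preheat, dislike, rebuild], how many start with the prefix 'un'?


Checking each word for prefix 'un':
  'run' -> no (count: 0)
  'talk' -> no (count: 0)
  'disconnect' -> no (count: 0)
  'sing' -> no (count: 0)
  'cat' -> no (count: 0)
  'pretest' -> no (count: 0)
  'unfair' -> YES, starts with 'un' (count: 1)
  'preheat' -> no (count: 1)
  'dislike' -> no (count: 1)
  'rebuild' -> no (count: 1)
Total with prefix 'un': 1

1


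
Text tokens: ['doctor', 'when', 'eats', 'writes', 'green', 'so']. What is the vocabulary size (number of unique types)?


Listing all tokens and tracking unique types:
  Token 1: 'doctor' -> NEW (unique so far: 1)
  Token 2: 'when' -> NEW (unique so far: 2)
  Token 3: 'eats' -> NEW (unique so far: 3)
  Token 4: 'writes' -> NEW (unique so far: 4)
  Token 5: 'green' -> NEW (unique so far: 5)
  Token 6: 'so' -> NEW (unique so far: 6)
Unique types: ('doctor', 'eats', 'green', 'so', 'when', 'writes')
Vocabulary size: 6

6


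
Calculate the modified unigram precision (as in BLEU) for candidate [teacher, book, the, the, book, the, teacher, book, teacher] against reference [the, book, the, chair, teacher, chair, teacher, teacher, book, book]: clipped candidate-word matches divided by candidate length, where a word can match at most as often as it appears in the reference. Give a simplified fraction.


Reference word counts: {'book': 3, 'chair': 2, 'teacher': 3, 'the': 2}
Checking each candidate word (with clipping):
  'teacher' -> in reference (ref count 3, used 1/3) -> match (matches: 1)
  'book' -> in reference (ref count 3, used 1/3) -> match (matches: 2)
  'the' -> in reference (ref count 2, used 1/2) -> match (matches: 3)
  'the' -> in reference (ref count 2, used 2/2) -> match (matches: 4)
  'book' -> in reference (ref count 3, used 2/3) -> match (matches: 5)
  'the' -> ref count 2 already used up (2/2) -> clipped, no match (matches: 5)
  'teacher' -> in reference (ref count 3, used 2/3) -> match (matches: 6)
  'book' -> in reference (ref count 3, used 3/3) -> match (matches: 7)
  'teacher' -> in reference (ref count 3, used 3/3) -> match (matches: 8)
Clipped matches: 8, Candidate length: 9
Precision = 8/9

8/9


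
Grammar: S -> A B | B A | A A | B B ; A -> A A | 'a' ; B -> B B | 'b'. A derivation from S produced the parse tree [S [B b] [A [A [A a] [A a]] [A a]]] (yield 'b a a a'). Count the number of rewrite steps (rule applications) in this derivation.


Every bracketed nonterminal node [X ...] in the tree is produced by exactly one rule application.
Reading the tree off as a leftmost derivation:
  Step 1: S  =>  B A   (applied S -> B A)
  Step 2: B A  =>  b A   (applied B -> b)
  Step 3: b A  =>  b A A   (applied A -> A A)
  Step 4: b A A  =>  b A A A   (applied A -> A A)
  Step 5: b A A A  =>  b a A A   (applied A -> a)
  Step 6: b a A A  =>  b a a A   (applied A -> a)
  Step 7: b a a A  =>  b a a a   (applied A -> a)
Final yield: b a a a
Total rewrite steps: 7

7


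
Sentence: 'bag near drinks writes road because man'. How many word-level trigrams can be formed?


Word trigrams from [7] words:
  Trigram 1: (bag near drinks)
  Trigram 2: (near drinks writes)
  Trigram 3: (drinks writes road)
  Trigram 4: (writes road because)
  Trigram 5: (road because man)
Total word trigrams: 7 - 2 = 5

5


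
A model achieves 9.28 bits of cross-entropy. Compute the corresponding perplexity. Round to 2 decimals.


Perplexity formula: PP = 2^H
H = 9.28
PP = 2^9.28
Decompose: 2^9.28 = 2^9 * 2^0.28
2^9 = 512, 2^0.28 ~ 1.2141949
PP ~ 512 * 1.2141949 = 621.6677888
Rounded to 2 decimals: 621.67

621.67


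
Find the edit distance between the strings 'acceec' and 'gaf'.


Building DP table for s1='acceec' (len 6) and s2='gaf' (len 3):
       g  a  f
    0  1  2  3
  a 1  1  1  2
  c 2  2  2  2
  c 3  3  3  3
  e 4  4  4  4
  e 5  5  5  5
  c 6  6  6  6
Edit distance = dp[6][3] = 6

6


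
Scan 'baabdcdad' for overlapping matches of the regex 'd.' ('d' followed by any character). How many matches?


Pattern: d. means 'd' followed by any character.
Scanning 'baabdcdad' position-by-position:
  Pos 0: window 'ba' -> no
  Pos 1: window 'aa' -> no
  Pos 2: window 'ab' -> no
  Pos 3: window 'bd' -> no
  Pos 4: window 'dc' -> MATCH
  Pos 5: window 'cd' -> no
  Pos 6: window 'da' -> MATCH
  Pos 7: window 'ad' -> no
  Pos 8: window 'd' -> no
Total matches: 2

2


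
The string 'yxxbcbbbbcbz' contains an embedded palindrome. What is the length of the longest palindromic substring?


Scanning 'yxxbcbbbbcbz' for palindromic substrings.
Substring at positions 3-10: 'bcbbbbcb'.
Check: reverse('bcbbbbcb') = 'bcbbbbcb' -> palindrome confirmed.
Neighbouring characters ('x' / 'z') break symmetry, so it cannot extend further.
No longer palindromic substring exists; longest length = 8

8


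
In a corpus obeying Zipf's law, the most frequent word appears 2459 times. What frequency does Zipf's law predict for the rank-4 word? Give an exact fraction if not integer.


Zipf's law: freq(rank) = f1 / rank
f1 = 2459, rank = 4
freq = 2459 / 4
GCD(2459, 4) = 1
Simplified: 2459/4

2459/4


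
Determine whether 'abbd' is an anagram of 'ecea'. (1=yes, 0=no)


Sort characters of 'abbd': 'abbd'
Sort characters of 'ecea': 'acee'
Sorted forms differ -> they are NOT anagrams
Result: 0

0


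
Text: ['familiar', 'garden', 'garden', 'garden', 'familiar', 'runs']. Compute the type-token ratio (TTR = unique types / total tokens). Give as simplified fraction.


Tokens: 6
Unique types: ('familiar', 'garden', 'runs') = 3
TTR = 3/6
Simplify: divide both by 3 -> 1/2
TTR = 1/2

1/2


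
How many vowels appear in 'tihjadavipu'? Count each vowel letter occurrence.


Scanning each character of 'tihjadavipu':
  Position 1: 't' -> consonant (running count: 0)
  Position 2: 'i' -> vowel (running count: 1)
  Position 3: 'h' -> consonant (running count: 1)
  Position 4: 'j' -> consonant (running count: 1)
  Position 5: 'a' -> vowel (running count: 2)
  Position 6: 'd' -> consonant (running count: 2)
  Position 7: 'a' -> vowel (running count: 3)
  Position 8: 'v' -> consonant (running count: 3)
  Position 9: 'i' -> vowel (running count: 4)
  Position 10: 'p' -> consonant (running count: 4)
  Position 11: 'u' -> vowel (running count: 5)
Total vowels: 5

5


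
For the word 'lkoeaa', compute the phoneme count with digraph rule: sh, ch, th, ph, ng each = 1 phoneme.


Parsing 'lkoeaa' greedily, digraphs first:
  'l' -> consonant phoneme (phonemes so far: 1)
  'k' -> consonant phoneme (phonemes so far: 2)
  'o' -> vowel phoneme (phonemes so far: 3)
  'e' -> vowel phoneme (phonemes so far: 4)
  'a' -> vowel phoneme (phonemes so far: 5)
  'a' -> vowel phoneme (phonemes so far: 6)
Total phonemes: 6

6


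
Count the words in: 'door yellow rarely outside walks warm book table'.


Counting words by splitting on spaces:
  Word 1: 'door'
  Word 2: 'yellow'
  Word 3: 'rarely'
  Word 4: 'outside'
  Word 5: 'walks'
  Word 6: 'warm'
  Word 7: 'book'
  Word 8: 'table'
Total words: 8

8


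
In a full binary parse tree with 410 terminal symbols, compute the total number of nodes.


Leaf nodes (terminals): 410
Internal nodes = n - 1 = 410 - 1 = 409
Total = leaves + internal = 410 + 409 = 819

819


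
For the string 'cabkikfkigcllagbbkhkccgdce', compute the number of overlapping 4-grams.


String 'cabkikfkigcllagbbkhkccgdce' has length L = 26.
Number of overlapping n-grams = L - n + 1
Substituting: 26 - 4 + 1 = 23

23


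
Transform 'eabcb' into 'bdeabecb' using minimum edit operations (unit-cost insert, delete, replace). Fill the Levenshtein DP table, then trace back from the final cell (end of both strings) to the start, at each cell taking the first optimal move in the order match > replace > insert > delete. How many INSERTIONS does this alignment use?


Edit distance = 3. Backtracking from cell (5, 8) with preference match > replace > insert > delete,
then listing the resulting alignment 'eabcb' -> 'bdeabecb' left to right:
  Step 1: insert 'b' [insertion #1]
  Step 2: insert 'd' [insertion #2]
  Step 3: keep 'e'
  Step 4: keep 'a'
  Step 5: keep 'b'
  Step 6: insert 'e' [insertion #3]
  Step 7: keep 'c'
  Step 8: keep 'b'
Total insertions: 3

3


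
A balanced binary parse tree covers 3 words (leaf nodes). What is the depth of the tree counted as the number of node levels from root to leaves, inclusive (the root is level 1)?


In a balanced binary tree with n leaves the deepest leaf is ceil(log2(n)) edges below the root,
so counting node levels inclusive of root and leaves gives ceil(log2(n)) + 1 levels.
log2(3) = 1.5850
ceil(1.5850) = 2
levels = 2 + 1 = 3

3


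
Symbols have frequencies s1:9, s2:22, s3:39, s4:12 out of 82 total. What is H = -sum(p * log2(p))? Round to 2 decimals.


Computing entropy H = -sum(p_i * log2(p_i)):
  s1: p = 9/82 = 0.1098, -p*log2(p) = 0.3499
  s2: p = 22/82 = 0.2683, -p*log2(p) = 0.5093
  s3: p = 39/82 = 0.4756, -p*log2(p) = 0.5099
  s4: p = 12/82 = 0.1463, -p*log2(p) = 0.4057
H = sum of terms = 1.7748
Rounded to 2 decimals: 1.77

1.77


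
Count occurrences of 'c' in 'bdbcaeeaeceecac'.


Scanning 'bdbcaeeaeceecac' for 'c':
  Position 3: 'c' -> MATCH (count: 1)
  Position 9: 'c' -> MATCH (count: 2)
  Position 12: 'c' -> MATCH (count: 3)
  Position 14: 'c' -> MATCH (count: 4)
Total occurrences of 'c': 4

4


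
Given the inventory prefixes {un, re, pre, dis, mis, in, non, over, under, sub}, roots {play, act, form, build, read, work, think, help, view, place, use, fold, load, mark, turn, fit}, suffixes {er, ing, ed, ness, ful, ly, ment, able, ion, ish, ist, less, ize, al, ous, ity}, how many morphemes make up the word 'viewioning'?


Segmenting 'viewioning' against the inventory:
  'view' -> root (morpheme 1)
  'ion' -> suffix (morpheme 2)
  'ing' -> suffix (morpheme 3)
Total morphemes: 3

3


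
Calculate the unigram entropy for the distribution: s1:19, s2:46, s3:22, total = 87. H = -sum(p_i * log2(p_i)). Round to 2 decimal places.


Computing entropy H = -sum(p_i * log2(p_i)):
  s1: p = 19/87 = 0.2184, -p*log2(p) = 0.4794
  s2: p = 46/87 = 0.5287, -p*log2(p) = 0.4861
  s3: p = 22/87 = 0.2529, -p*log2(p) = 0.5016
H = sum of terms = 1.4671
Rounded to 2 decimals: 1.47

1.47


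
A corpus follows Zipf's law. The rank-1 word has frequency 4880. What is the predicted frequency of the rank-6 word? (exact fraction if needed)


Zipf's law: freq(rank) = f1 / rank
f1 = 4880, rank = 6
freq = 4880 / 6
GCD(4880, 6) = 2
Simplified: 2440/3

2440/3


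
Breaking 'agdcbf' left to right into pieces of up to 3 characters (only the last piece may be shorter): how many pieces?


'agdcbf' has 6 characters.
Chunking with max size 3:
  Chunk 1: 'agd' (positions 0-2)
  Chunk 2: 'cbf' (positions 3-5)
Total chunks: ceil(6 / 3) = 2

2


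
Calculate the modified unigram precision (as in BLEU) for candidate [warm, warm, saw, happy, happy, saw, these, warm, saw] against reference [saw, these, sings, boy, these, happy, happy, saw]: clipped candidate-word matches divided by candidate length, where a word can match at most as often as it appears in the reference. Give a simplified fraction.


Reference word counts: {'boy': 1, 'happy': 2, 'saw': 2, 'sings': 1, 'these': 2}
Checking each candidate word (with clipping):
  'warm' -> not in reference -> no match (matches: 0)
  'warm' -> not in reference -> no match (matches: 0)
  'saw' -> in reference (ref count 2, used 1/2) -> match (matches: 1)
  'happy' -> in reference (ref count 2, used 1/2) -> match (matches: 2)
  'happy' -> in reference (ref count 2, used 2/2) -> match (matches: 3)
  'saw' -> in reference (ref count 2, used 2/2) -> match (matches: 4)
  'these' -> in reference (ref count 2, used 1/2) -> match (matches: 5)
  'warm' -> not in reference -> no match (matches: 5)
  'saw' -> ref count 2 already used up (2/2) -> clipped, no match (matches: 5)
Clipped matches: 5, Candidate length: 9
Precision = 5/9

5/9


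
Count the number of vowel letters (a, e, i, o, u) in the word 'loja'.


Scanning each character of 'loja':
  Position 1: 'l' -> consonant (running count: 0)
  Position 2: 'o' -> vowel (running count: 1)
  Position 3: 'j' -> consonant (running count: 1)
  Position 4: 'a' -> vowel (running count: 2)
Total vowels: 2

2


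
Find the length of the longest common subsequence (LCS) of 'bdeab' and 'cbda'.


DP table for LCS of 'bdeab' and 'cbda':
       c  b  d  a
    0  0  0  0  0
  b 0  0  1  1  1
  d 0  0  1  2  2
  e 0  0  1  2  2
  a 0  0  1  2  3
  b 0  0  1  2  3
LCS: 'bda'
LCS length = 3

3


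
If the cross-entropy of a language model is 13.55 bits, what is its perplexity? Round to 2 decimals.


Perplexity formula: PP = 2^H
H = 13.55
PP = 2^13.55
Decompose: 2^13.55 = 2^13 * 2^0.55
2^13 = 8192, 2^0.55 ~ 1.4640857
PP ~ 8192 * 1.4640857 = 11993.7900544
Rounded to 2 decimals: 11993.79

11993.79


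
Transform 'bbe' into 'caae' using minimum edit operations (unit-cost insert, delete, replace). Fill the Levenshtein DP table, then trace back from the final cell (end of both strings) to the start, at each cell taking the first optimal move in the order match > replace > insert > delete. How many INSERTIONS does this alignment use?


Edit distance = 3. Backtracking from cell (3, 4) with preference match > replace > insert > delete,
then listing the resulting alignment 'bbe' -> 'caae' left to right:
  Step 1: insert 'c' [insertion #1]
  Step 2: replace b->a
  Step 3: replace b->a
  Step 4: keep 'e'
Total insertions: 1

1


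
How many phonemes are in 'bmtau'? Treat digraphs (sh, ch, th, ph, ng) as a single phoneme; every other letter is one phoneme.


Parsing 'bmtau' greedily, digraphs first:
  'b' -> consonant phoneme (phonemes so far: 1)
  'm' -> consonant phoneme (phonemes so far: 2)
  't' -> consonant phoneme (phonemes so far: 3)
  'a' -> vowel phoneme (phonemes so far: 4)
  'u' -> vowel phoneme (phonemes so far: 5)
Total phonemes: 5

5


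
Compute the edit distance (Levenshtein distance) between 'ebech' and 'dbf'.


Building DP table for s1='ebech' (len 5) and s2='dbf' (len 3):
       d  b  f
    0  1  2  3
  e 1  1  2  3
  b 2  2  1  2
  e 3  3  2  2
  c 4  4  3  3
  h 5  5  4  4
Edit distance = dp[5][3] = 4

4


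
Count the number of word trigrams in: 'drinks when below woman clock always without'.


Word trigrams from [7] words:
  Trigram 1: (drinks when below)
  Trigram 2: (when below woman)
  Trigram 3: (below woman clock)
  Trigram 4: (woman clock always)
  Trigram 5: (clock always without)
Total word trigrams: 7 - 2 = 5

5


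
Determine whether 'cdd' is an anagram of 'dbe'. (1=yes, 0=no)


Sort characters of 'cdd': 'cdd'
Sort characters of 'dbe': 'bde'
Sorted forms differ -> they are NOT anagrams
Result: 0

0


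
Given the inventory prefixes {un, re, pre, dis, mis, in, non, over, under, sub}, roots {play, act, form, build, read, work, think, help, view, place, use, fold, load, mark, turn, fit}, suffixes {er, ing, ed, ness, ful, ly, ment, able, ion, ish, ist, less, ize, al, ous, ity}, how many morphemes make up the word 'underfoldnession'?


Segmenting 'underfoldnession' against the inventory:
  'under' -> prefix (morpheme 1)
  'fold' -> root (morpheme 2)
  'ness' -> suffix (morpheme 3)
  'ion' -> suffix (morpheme 4)
Total morphemes: 4

4


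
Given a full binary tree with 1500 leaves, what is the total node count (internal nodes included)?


Leaf nodes (terminals): 1500
Internal nodes = n - 1 = 1500 - 1 = 1499
Total = leaves + internal = 1500 + 1499 = 2999

2999


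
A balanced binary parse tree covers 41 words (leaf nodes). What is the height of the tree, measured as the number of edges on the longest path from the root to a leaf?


In a balanced binary tree with n leaves the deepest leaf is ceil(log2(n)) edges below the root.
log2(41) = 5.3576
ceil(5.3576) = 6
height (edges) = 6

6


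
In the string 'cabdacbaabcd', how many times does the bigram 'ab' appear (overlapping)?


Scanning 'cabdacbaabcd' for bigram 'ab':
  Position 0: 'ca' -> no
  Position 1: 'ab' -> MATCH
  Position 2: 'bd' -> no
  Position 3: 'da' -> no
  Position 4: 'ac' -> no
  Position 5: 'cb' -> no
  Position 6: 'ba' -> no
  Position 7: 'aa' -> no
  Position 8: 'ab' -> MATCH
  Position 9: 'bc' -> no
  Position 10: 'cd' -> no
Total matches: 2

2


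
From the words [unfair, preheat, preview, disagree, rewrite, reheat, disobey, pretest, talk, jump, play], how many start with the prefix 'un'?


Checking each word for prefix 'un':
  'unfair' -> YES, starts with 'un' (count: 1)
  'preheat' -> no (count: 1)
  'preview' -> no (count: 1)
  'disagree' -> no (count: 1)
  'rewrite' -> no (count: 1)
  'reheat' -> no (count: 1)
  'disobey' -> no (count: 1)
  'pretest' -> no (count: 1)
  'talk' -> no (count: 1)
  'jump' -> no (count: 1)
  'play' -> no (count: 1)
Total with prefix 'un': 1

1


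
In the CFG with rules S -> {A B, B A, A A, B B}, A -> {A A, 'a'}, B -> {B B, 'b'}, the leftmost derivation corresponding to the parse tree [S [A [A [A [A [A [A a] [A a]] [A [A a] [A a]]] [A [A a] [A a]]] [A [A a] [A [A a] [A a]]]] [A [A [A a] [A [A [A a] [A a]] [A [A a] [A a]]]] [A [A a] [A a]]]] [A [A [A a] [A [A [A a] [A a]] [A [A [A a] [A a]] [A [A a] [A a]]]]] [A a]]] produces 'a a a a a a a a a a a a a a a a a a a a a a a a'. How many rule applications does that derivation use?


Every bracketed nonterminal node [X ...] in the tree is produced by exactly one rule application.
Reading the tree off as a leftmost derivation:
  Step 1: S  =>  A A   (applied S -> A A)
  Step 2: A A  =>  A A A   (applied A -> A A)
  Step 3: A A A  =>  A A A A   (applied A -> A A)
  Step 4: A A A A  =>  A A A A A   (applied A -> A A)
  Step 5: A A A A A  =>  A A A A A A   (applied A -> A A)
  Step 6: A A A A A A  =>  A A A A A A A   (applied A -> A A)
  Step 7: A A A A A A A  =>  a A A A A A A   (applied A -> a)
  Step 8: a A A A A A A  =>  a a A A A A A   (applied A -> a)
  Step 9: a a A A A A A  =>  a a A A A A A A   (applied A -> A A)
  Step 10: a a A A A A A A  =>  a a a A A A A A   (applied A -> a)
  Step 11: a a a A A A A A  =>  a a a a A A A A   (applied A -> a)
  Step 12: a a a a A A A A  =>  a a a a A A A A A   (applied A -> A A)
  Step 13: a a a a A A A A A  =>  a a a a a A A A A   (applied A -> a)
  Step 14: a a a a a A A A A  =>  a a a a a a A A A   (applied A -> a)
  Step 15: a a a a a a A A A  =>  a a a a a a A A A A   (applied A -> A A)
  Step 16: a a a a a a A A A A  =>  a a a a a a a A A A   (applied A -> a)
  Step 17: a a a a a a a A A A  =>  a a a a a a a A A A A   (applied A -> A A)
  Step 18: a a a a a a a A A A A  =>  a a a a a a a a A A A   (applied A -> a)
  Step 19: a a a a a a a a A A A  =>  a a a a a a a a a A A   (applied A -> a)
  Step 20: a a a a a a a a a A A  =>  a a a a a a a a a A A A   (applied A -> A A)
  Step 21: a a a a a a a a a A A A  =>  a a a a a a a a a A A A A   (applied A -> A A)
  Step 22: a a a a a a a a a A A A A  =>  a a a a a a a a a a A A A   (applied A -> a)
  Step 23: a a a a a a a a a a A A A  =>  a a a a a a a a a a A A A A   (applied A -> A A)
  Step 24: a a a a a a a a a a A A A A  =>  a a a a a a a a a a A A A A A   (applied A -> A A)
  Step 25: a a a a a a a a a a A A A A A  =>  a a a a a a a a a a a A A A A   (applied A -> a)
  Step 26: a a a a a a a a a a a A A A A  =>  a a a a a a a a a a a a A A A   (applied A -> a)
  Step 27: a a a a a a a a a a a a A A A  =>  a a a a a a a a a a a a A A A A   (applied A -> A A)
  Step 28: a a a a a a a a a a a a A A A A  =>  a a a a a a a a a a a a a A A A   (applied A -> a)
  Step 29: a a a a a a a a a a a a a A A A  =>  a a a a a a a a a a a a a a A A   (applied A -> a)
  Step 30: a a a a a a a a a a a a a a A A  =>  a a a a a a a a a a a a a a A A A   (applied A -> A A)
  Step 31: a a a a a a a a a a a a a a A A A  =>  a a a a a a a a a a a a a a a A A   (applied A -> a)
  Step 32: a a a a a a a a a a a a a a a A A  =>  a a a a a a a a a a a a a a a a A   (applied A -> a)
  Step 33: a a a a a a a a a a a a a a a a A  =>  a a a a a a a a a a a a a a a a A A   (applied A -> A A)
  Step 34: a a a a a a a a a a a a a a a a A A  =>  a a a a a a a a a a a a a a a a A A A   (applied A -> A A)
  Step 35: a a a a a a a a a a a a a a a a A A A  =>  a a a a a a a a a a a a a a a a a A A   (applied A -> a)
  Step 36: a a a a a a a a a a a a a a a a a A A  =>  a a a a a a a a a a a a a a a a a A A A   (applied A -> A A)
  Step 37: a a a a a a a a a a a a a a a a a A A A  =>  a a a a a a a a a a a a a a a a a A A A A   (applied A -> A A)
  Step 38: a a a a a a a a a a a a a a a a a A A A A  =>  a a a a a a a a a a a a a a a a a a A A A   (applied A -> a)
  Step 39: a a a a a a a a a a a a a a a a a a A A A  =>  a a a a a a a a a a a a a a a a a a a A A   (applied A -> a)
  Step 40: a a a a a a a a a a a a a a a a a a a A A  =>  a a a a a a a a a a a a a a a a a a a A A A   (applied A -> A A)
  Step 41: a a a a a a a a a a a a a a a a a a a A A A  =>  a a a a a a a a a a a a a a a a a a a A A A A   (applied A -> A A)
  Step 42: a a a a a a a a a a a a a a a a a a a A A A A  =>  a a a a a a a a a a a a a a a a a a a a A A A   (applied A -> a)
  Step 43: a a a a a a a a a a a a a a a a a a a a A A A  =>  a a a a a a a a a a a a a a a a a a a a a A A   (applied A -> a)
  Step 44: a a a a a a a a a a a a a a a a a a a a a A A  =>  a a a a a a a a a a a a a a a a a a a a a A A A   (applied A -> A A)
  Step 45: a a a a a a a a a a a a a a a a a a a a a A A A  =>  a a a a a a a a a a a a a a a a a a a a a a A A   (applied A -> a)
  Step 46: a a a a a a a a a a a a a a a a a a a a a a A A  =>  a a a a a a a a a a a a a a a a a a a a a a a A   (applied A -> a)
  Step 47: a a a a a a a a a a a a a a a a a a a a a a a A  =>  a a a a a a a a a a a a a a a a a a a a a a a a   (applied A -> a)
Final yield: a a a a a a a a a a a a a a a a a a a a a a a a
Total rewrite steps: 47

47


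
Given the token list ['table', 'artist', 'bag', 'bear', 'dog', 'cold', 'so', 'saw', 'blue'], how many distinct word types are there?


Listing all tokens and tracking unique types:
  Token 1: 'table' -> NEW (unique so far: 1)
  Token 2: 'artist' -> NEW (unique so far: 2)
  Token 3: 'bag' -> NEW (unique so far: 3)
  Token 4: 'bear' -> NEW (unique so far: 4)
  Token 5: 'dog' -> NEW (unique so far: 5)
  Token 6: 'cold' -> NEW (unique so far: 6)
  Token 7: 'so' -> NEW (unique so far: 7)
  Token 8: 'saw' -> NEW (unique so far: 8)
  Token 9: 'blue' -> NEW (unique so far: 9)
Unique types: ('artist', 'bag', 'bear', 'blue', 'cold', 'dog', 'saw', 'so', 'table')
Vocabulary size: 9

9


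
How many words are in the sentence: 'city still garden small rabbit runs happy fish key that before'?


Counting words by splitting on spaces:
  Word 1: 'city'
  Word 2: 'still'
  Word 3: 'garden'
  Word 4: 'small'
  Word 5: 'rabbit'
  Word 6: 'runs'
  Word 7: 'happy'
  Word 8: 'fish'
  Word 9: 'key'
  Word 10: 'that'
  Word 11: 'before'
Total words: 11

11


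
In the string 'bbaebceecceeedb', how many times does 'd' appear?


Scanning 'bbaebceecceeedb' for 'd':
  Position 13: 'd' -> MATCH (count: 1)
Total occurrences of 'd': 1

1


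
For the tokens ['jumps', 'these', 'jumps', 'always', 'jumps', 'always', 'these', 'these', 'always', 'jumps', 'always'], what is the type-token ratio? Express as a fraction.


Tokens: 11
Unique types: ('always', 'jumps', 'these') = 3
TTR = 3/11
Already in lowest terms.

3/11


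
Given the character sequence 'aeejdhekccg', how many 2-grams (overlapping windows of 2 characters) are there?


String 'aeejdhekccg' has length L = 11.
Number of overlapping n-grams = L - n + 1
Substituting: 11 - 2 + 1 = 10

10


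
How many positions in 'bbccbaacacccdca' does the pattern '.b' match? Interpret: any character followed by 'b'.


Pattern: .b means any character followed by 'b'.
Scanning 'bbccbaacacccdca' position-by-position:
  Pos 0: window 'bb' -> MATCH
  Pos 1: window 'bc' -> no
  Pos 2: window 'cc' -> no
  Pos 3: window 'cb' -> MATCH
  Pos 4: window 'ba' -> no
  Pos 5: window 'aa' -> no
  Pos 6: window 'ac' -> no
  Pos 7: window 'ca' -> no
  Pos 8: window 'ac' -> no
  Pos 9: window 'cc' -> no
  Pos 10: window 'cc' -> no
  Pos 11: window 'cd' -> no
  Pos 12: window 'dc' -> no
  Pos 13: window 'ca' -> no
  Pos 14: window 'a' -> no
Total matches: 2

2


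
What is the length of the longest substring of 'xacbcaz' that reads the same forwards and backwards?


Scanning 'xacbcaz' for palindromic substrings.
Substring at positions 1-5: 'acbca'.
Check: reverse('acbca') = 'acbca' -> palindrome confirmed.
Neighbouring characters ('x' / 'z') break symmetry, so it cannot extend further.
No longer palindromic substring exists; longest length = 5

5


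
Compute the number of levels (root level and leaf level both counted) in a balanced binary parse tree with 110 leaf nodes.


In a balanced binary tree with n leaves the deepest leaf is ceil(log2(n)) edges below the root,
so counting node levels inclusive of root and leaves gives ceil(log2(n)) + 1 levels.
log2(110) = 6.7814
ceil(6.7814) = 7
levels = 7 + 1 = 8

8


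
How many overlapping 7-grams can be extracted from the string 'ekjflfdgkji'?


String 'ekjflfdgkji' has length L = 11.
Number of overlapping n-grams = L - n + 1
Substituting: 11 - 7 + 1 = 5

5


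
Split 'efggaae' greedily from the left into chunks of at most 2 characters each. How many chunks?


'efggaae' has 7 characters.
Chunking with max size 2:
  Chunk 1: 'ef' (positions 0-1)
  Chunk 2: 'gg' (positions 2-3)
  Chunk 3: 'aa' (positions 4-5)
  Chunk 4: 'e' (positions 6-6)
Total chunks: ceil(7 / 2) = 4

4


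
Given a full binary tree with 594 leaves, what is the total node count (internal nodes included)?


Leaf nodes (terminals): 594
Internal nodes = n - 1 = 594 - 1 = 593
Total = leaves + internal = 594 + 593 = 1187

1187


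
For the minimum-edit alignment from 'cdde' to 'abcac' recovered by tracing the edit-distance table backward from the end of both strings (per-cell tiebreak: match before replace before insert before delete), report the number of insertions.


Edit distance = 5. Backtracking from cell (4, 5) with preference match > replace > insert > delete,
then listing the resulting alignment 'cdde' -> 'abcac' left to right:
  Step 1: insert 'a' [insertion #1]
  Step 2: replace c->b
  Step 3: replace d->c
  Step 4: replace d->a
  Step 5: replace e->c
Total insertions: 1

1


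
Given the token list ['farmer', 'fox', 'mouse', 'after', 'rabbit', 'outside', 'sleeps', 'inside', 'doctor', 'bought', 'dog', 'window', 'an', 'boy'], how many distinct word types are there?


Listing all tokens and tracking unique types:
  Token 1: 'farmer' -> NEW (unique so far: 1)
  Token 2: 'fox' -> NEW (unique so far: 2)
  Token 3: 'mouse' -> NEW (unique so far: 3)
  Token 4: 'after' -> NEW (unique so far: 4)
  Token 5: 'rabbit' -> NEW (unique so far: 5)
  Token 6: 'outside' -> NEW (unique so far: 6)
  Token 7: 'sleeps' -> NEW (unique so far: 7)
  Token 8: 'inside' -> NEW (unique so far: 8)
  Token 9: 'doctor' -> NEW (unique so far: 9)
  Token 10: 'bought' -> NEW (unique so far: 10)
  Token 11: 'dog' -> NEW (unique so far: 11)
  Token 12: 'window' -> NEW (unique so far: 12)
  Token 13: 'an' -> NEW (unique so far: 13)
  Token 14: 'boy' -> NEW (unique so far: 14)
Unique types: ('after', 'an', 'bought', 'boy', 'doctor', 'dog', 'farmer', 'fox', 'inside', 'mouse', 'outside', 'rabbit', 'sleeps', 'window')
Vocabulary size: 14

14


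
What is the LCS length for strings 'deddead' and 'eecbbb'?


DP table for LCS of 'deddead' and 'eecbbb':
       e  e  c  b  b  b
    0  0  0  0  0  0  0
  d 0  0  0  0  0  0  0
  e 0  1  1  1  1  1  1
  d 0  1  1  1  1  1  1
  d 0  1  1  1  1  1  1
  e 0  1  2  2  2  2  2
  a 0  1  2  2  2  2  2
  d 0  1  2  2  2  2  2
LCS: 'ee'
LCS length = 2

2


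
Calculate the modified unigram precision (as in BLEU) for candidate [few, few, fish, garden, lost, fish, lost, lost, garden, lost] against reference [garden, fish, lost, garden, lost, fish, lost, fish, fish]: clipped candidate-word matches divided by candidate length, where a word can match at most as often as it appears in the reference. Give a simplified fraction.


Reference word counts: {'fish': 4, 'garden': 2, 'lost': 3}
Checking each candidate word (with clipping):
  'few' -> not in reference -> no match (matches: 0)
  'few' -> not in reference -> no match (matches: 0)
  'fish' -> in reference (ref count 4, used 1/4) -> match (matches: 1)
  'garden' -> in reference (ref count 2, used 1/2) -> match (matches: 2)
  'lost' -> in reference (ref count 3, used 1/3) -> match (matches: 3)
  'fish' -> in reference (ref count 4, used 2/4) -> match (matches: 4)
  'lost' -> in reference (ref count 3, used 2/3) -> match (matches: 5)
  'lost' -> in reference (ref count 3, used 3/3) -> match (matches: 6)
  'garden' -> in reference (ref count 2, used 2/2) -> match (matches: 7)
  'lost' -> ref count 3 already used up (3/3) -> clipped, no match (matches: 7)
Clipped matches: 7, Candidate length: 10
Precision = 7/10

7/10


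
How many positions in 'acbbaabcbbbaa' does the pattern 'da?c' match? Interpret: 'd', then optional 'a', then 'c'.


Pattern: da?c means 'd', then optional 'a', then 'c'.
Scanning 'acbbaabcbbbaa' position-by-position:
  Pos 0: window 'acb' -> no
  Pos 1: window 'cbb' -> no
  Pos 2: window 'bba' -> no
  Pos 3: window 'baa' -> no
  Pos 4: window 'aab' -> no
  Pos 5: window 'abc' -> no
  Pos 6: window 'bcb' -> no
  Pos 7: window 'cbb' -> no
  Pos 8: window 'bbb' -> no
  Pos 9: window 'bba' -> no
  Pos 10: window 'baa' -> no
  Pos 11: window 'aa' -> no
  Pos 12: window 'a' -> no
Total matches: 0

0


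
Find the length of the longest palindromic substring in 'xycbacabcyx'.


Scanning 'xycbacabcyx' for palindromic substrings.
Substring at positions 0-10: 'xycbacabcyx'.
Check: reverse('xycbacabcyx') = 'xycbacabcyx' -> palindrome confirmed.
No longer palindromic substring exists; longest length = 11

11


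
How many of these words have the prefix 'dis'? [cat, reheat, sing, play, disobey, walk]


Checking each word for prefix 'dis':
  'cat' -> no (count: 0)
  'reheat' -> no (count: 0)
  'sing' -> no (count: 0)
  'play' -> no (count: 0)
  'disobey' -> YES, starts with 'dis' (count: 1)
  'walk' -> no (count: 1)
Total with prefix 'dis': 1

1


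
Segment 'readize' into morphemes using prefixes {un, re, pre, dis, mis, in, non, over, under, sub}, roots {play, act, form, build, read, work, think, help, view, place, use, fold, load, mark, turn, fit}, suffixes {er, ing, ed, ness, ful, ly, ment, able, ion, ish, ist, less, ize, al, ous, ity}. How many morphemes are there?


Segmenting 'readize' against the inventory:
  'read' -> root (morpheme 1)
  'ize' -> suffix (morpheme 2)
Total morphemes: 2

2


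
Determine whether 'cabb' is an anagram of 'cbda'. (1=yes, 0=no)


Sort characters of 'cabb': 'abbc'
Sort characters of 'cbda': 'abcd'
Sorted forms differ -> they are NOT anagrams
Result: 0

0


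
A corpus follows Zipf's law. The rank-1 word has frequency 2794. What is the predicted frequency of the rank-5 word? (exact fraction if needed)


Zipf's law: freq(rank) = f1 / rank
f1 = 2794, rank = 5
freq = 2794 / 5
GCD(2794, 5) = 1
Simplified: 2794/5

2794/5


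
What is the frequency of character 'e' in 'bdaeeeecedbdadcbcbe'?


Scanning 'bdaeeeecedbdadcbcbe' for 'e':
  Position 3: 'e' -> MATCH (count: 1)
  Position 4: 'e' -> MATCH (count: 2)
  Position 5: 'e' -> MATCH (count: 3)
  Position 6: 'e' -> MATCH (count: 4)
  Position 8: 'e' -> MATCH (count: 5)
  Position 18: 'e' -> MATCH (count: 6)
Total occurrences of 'e': 6

6


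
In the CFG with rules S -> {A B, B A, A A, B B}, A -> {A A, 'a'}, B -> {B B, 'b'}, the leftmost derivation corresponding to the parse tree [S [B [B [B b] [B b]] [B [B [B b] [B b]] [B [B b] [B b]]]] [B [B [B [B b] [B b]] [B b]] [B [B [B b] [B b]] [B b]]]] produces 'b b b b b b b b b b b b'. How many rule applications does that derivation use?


Every bracketed nonterminal node [X ...] in the tree is produced by exactly one rule application.
Reading the tree off as a leftmost derivation:
  Step 1: S  =>  B B   (applied S -> B B)
  Step 2: B B  =>  B B B   (applied B -> B B)
  Step 3: B B B  =>  B B B B   (applied B -> B B)
  Step 4: B B B B  =>  b B B B   (applied B -> b)
  Step 5: b B B B  =>  b b B B   (applied B -> b)
  Step 6: b b B B  =>  b b B B B   (applied B -> B B)
  Step 7: b b B B B  =>  b b B B B B   (applied B -> B B)
  Step 8: b b B B B B  =>  b b b B B B   (applied B -> b)
  Step 9: b b b B B B  =>  b b b b B B   (applied B -> b)
  Step 10: b b b b B B  =>  b b b b B B B   (applied B -> B B)
  Step 11: b b b b B B B  =>  b b b b b B B   (applied B -> b)
  Step 12: b b b b b B B  =>  b b b b b b B   (applied B -> b)
  Step 13: b b b b b b B  =>  b b b b b b B B   (applied B -> B B)
  Step 14: b b b b b b B B  =>  b b b b b b B B B   (applied B -> B B)
  Step 15: b b b b b b B B B  =>  b b b b b b B B B B   (applied B -> B B)
  Step 16: b b b b b b B B B B  =>  b b b b b b b B B B   (applied B -> b)
  Step 17: b b b b b b b B B B  =>  b b b b b b b b B B   (applied B -> b)
  Step 18: b b b b b b b b B B  =>  b b b b b b b b b B   (applied B -> b)
  Step 19: b b b b b b b b b B  =>  b b b b b b b b b B B   (applied B -> B B)
  Step 20: b b b b b b b b b B B  =>  b b b b b b b b b B B B   (applied B -> B B)
  Step 21: b b b b b b b b b B B B  =>  b b b b b b b b b b B B   (applied B -> b)
  Step 22: b b b b b b b b b b B B  =>  b b b b b b b b b b b B   (applied B -> b)
  Step 23: b b b b b b b b b b b B  =>  b b b b b b b b b b b b   (applied B -> b)
Final yield: b b b b b b b b b b b b
Total rewrite steps: 23

23


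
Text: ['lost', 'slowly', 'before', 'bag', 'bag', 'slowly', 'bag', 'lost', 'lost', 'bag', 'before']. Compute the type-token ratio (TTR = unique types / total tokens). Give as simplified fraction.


Tokens: 11
Unique types: ('bag', 'before', 'lost', 'slowly') = 4
TTR = 4/11
Already in lowest terms.

4/11


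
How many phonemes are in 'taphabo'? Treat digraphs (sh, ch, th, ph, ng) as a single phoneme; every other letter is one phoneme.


Parsing 'taphabo' greedily, digraphs first:
  't' -> consonant phoneme (phonemes so far: 1)
  'a' -> vowel phoneme (phonemes so far: 2)
  'ph' -> digraph (1 consonant phoneme) (phonemes so far: 3)
  'a' -> vowel phoneme (phonemes so far: 4)
  'b' -> consonant phoneme (phonemes so far: 5)
  'o' -> vowel phoneme (phonemes so far: 6)
Total phonemes: 6

6


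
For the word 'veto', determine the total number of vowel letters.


Scanning each character of 'veto':
  Position 1: 'v' -> consonant (running count: 0)
  Position 2: 'e' -> vowel (running count: 1)
  Position 3: 't' -> consonant (running count: 1)
  Position 4: 'o' -> vowel (running count: 2)
Total vowels: 2

2


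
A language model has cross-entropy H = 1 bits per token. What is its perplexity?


Perplexity formula: PP = 2^H
H = 1
PP = 2^1
Steps: 2^1 = 2
PP = 2

2


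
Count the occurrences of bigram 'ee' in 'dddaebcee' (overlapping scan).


Scanning 'dddaebcee' for bigram 'ee':
  Position 0: 'dd' -> no
  Position 1: 'dd' -> no
  Position 2: 'da' -> no
  Position 3: 'ae' -> no
  Position 4: 'eb' -> no
  Position 5: 'bc' -> no
  Position 6: 'ce' -> no
  Position 7: 'ee' -> MATCH
Total matches: 1

1


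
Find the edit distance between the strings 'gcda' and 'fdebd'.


Building DP table for s1='gcda' (len 4) and s2='fdebd' (len 5):
       f  d  e  b  d
    0  1  2  3  4  5
  g 1  1  2  3  4  5
  c 2  2  2  3  4  5
  d 3  3  2  3  4  4
  a 4  4  3  3  4  5
Edit distance = dp[4][5] = 5

5


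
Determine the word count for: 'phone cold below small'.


Counting words by splitting on spaces:
  Word 1: 'phone'
  Word 2: 'cold'
  Word 3: 'below'
  Word 4: 'small'
Total words: 4

4


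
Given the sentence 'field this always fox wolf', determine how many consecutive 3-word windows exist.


Word trigrams from [5] words:
  Trigram 1: (field this always)
  Trigram 2: (this always fox)
  Trigram 3: (always fox wolf)
Total word trigrams: 5 - 2 = 3

3


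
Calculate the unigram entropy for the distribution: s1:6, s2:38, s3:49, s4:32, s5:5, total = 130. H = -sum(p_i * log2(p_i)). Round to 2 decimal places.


Computing entropy H = -sum(p_i * log2(p_i)):
  s1: p = 6/130 = 0.0462, -p*log2(p) = 0.2048
  s2: p = 38/130 = 0.2923, -p*log2(p) = 0.5187
  s3: p = 49/130 = 0.3769, -p*log2(p) = 0.5306
  s4: p = 32/130 = 0.2462, -p*log2(p) = 0.4978
  s5: p = 5/130 = 0.0385, -p*log2(p) = 0.1808
H = sum of terms = 1.9327
Rounded to 2 decimals: 1.93

1.93


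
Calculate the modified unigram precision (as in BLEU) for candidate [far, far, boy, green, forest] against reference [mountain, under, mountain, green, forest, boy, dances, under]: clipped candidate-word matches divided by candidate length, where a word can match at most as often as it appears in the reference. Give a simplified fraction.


Reference word counts: {'boy': 1, 'dances': 1, 'forest': 1, 'green': 1, 'mountain': 2, 'under': 2}
Checking each candidate word (with clipping):
  'far' -> not in reference -> no match (matches: 0)
  'far' -> not in reference -> no match (matches: 0)
  'boy' -> in reference (ref count 1, used 1/1) -> match (matches: 1)
  'green' -> in reference (ref count 1, used 1/1) -> match (matches: 2)
  'forest' -> in reference (ref count 1, used 1/1) -> match (matches: 3)
Clipped matches: 3, Candidate length: 5
Precision = 3/5

3/5


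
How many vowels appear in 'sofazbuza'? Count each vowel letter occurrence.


Scanning each character of 'sofazbuza':
  Position 1: 's' -> consonant (running count: 0)
  Position 2: 'o' -> vowel (running count: 1)
  Position 3: 'f' -> consonant (running count: 1)
  Position 4: 'a' -> vowel (running count: 2)
  Position 5: 'z' -> consonant (running count: 2)
  Position 6: 'b' -> consonant (running count: 2)
  Position 7: 'u' -> vowel (running count: 3)
  Position 8: 'z' -> consonant (running count: 3)
  Position 9: 'a' -> vowel (running count: 4)
Total vowels: 4

4
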